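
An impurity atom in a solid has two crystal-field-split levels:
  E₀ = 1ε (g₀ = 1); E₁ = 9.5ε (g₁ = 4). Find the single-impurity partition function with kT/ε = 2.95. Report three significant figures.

Eᵢ/kT = 0.33898, 3.2203.
Z = Σ gᵢe^(−Eᵢ/kT) = 1·e^(−0.33898) + 4·e^(−3.2203) = 0.71250 + 0.15977 = 0.87227.

Z = 0.872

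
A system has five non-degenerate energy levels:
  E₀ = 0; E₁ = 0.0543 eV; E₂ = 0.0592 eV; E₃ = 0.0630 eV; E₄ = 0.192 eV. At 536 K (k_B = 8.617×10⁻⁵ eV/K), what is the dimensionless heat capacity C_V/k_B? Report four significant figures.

0.5052

k_BT = 8.617×10⁻⁵ × 536 K = 0.0461871 eV.
Eᵢ/kT = 0, 1.17565, 1.28174, 1.36402, 4.15700.
Z = Σ e^(−Eᵢ/kT) = e^(−0) + e^(−1.17565) + e^(−1.28174) + e^(−1.36402) + e^(−4.15700) = 1.00000 + 0.308618 + 0.277554 + 0.255631 + 0.0156545 = 1.85746.
⟨E⟩ = 0.0281565 eV, ⟨E²⟩ = 0.00187050 eV².
C_V/k_B = (⟨E²⟩ − ⟨E⟩²)/(kT)² = (0.00187050 − 0.000792788)/0.00213325 = 0.5052.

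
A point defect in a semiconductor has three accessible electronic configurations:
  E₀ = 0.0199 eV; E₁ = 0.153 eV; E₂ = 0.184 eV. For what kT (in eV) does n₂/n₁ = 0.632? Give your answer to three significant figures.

0.0676 eV

n₂/n₁ = exp[−(E₂−E₁)/kT] = 0.632.
⇒ (E₂−E₁)/kT = ln(1/0.632) = ln(1.5823) = 0.45888.
kT = 0.031 eV / 0.45888 = 0.0676 eV.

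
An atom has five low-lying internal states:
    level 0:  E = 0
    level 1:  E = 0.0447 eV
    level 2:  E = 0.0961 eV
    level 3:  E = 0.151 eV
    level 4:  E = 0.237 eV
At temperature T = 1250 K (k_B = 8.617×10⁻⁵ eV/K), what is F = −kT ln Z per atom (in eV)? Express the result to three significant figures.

-0.0955 eV

k_BT = 8.617×10⁻⁵ × 1250 K = 0.10771 eV.
Eᵢ/kT = 0, 0.41500, 0.89221, 1.4019, 2.2004.
Z = Σ e^(−Eᵢ/kT) = e^(−0) + e^(−0.41500) + e^(−0.89221) + e^(−1.4019) + e^(−2.2004) = 1.0000 + 0.66034 + 0.40975 + 0.24613 + 0.11076 = 2.4270.
F = −kT ln Z = −0.10771 × ln(2.4270) = −0.10771 × 0.88666 = -0.0955 eV.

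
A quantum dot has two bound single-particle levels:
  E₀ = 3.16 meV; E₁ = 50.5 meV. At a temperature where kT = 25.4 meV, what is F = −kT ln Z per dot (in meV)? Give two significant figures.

-0.50 meV

Eᵢ/kT = 0.1244, 1.988.
Z = Σ e^(−Eᵢ/kT) = e^(−0.1244) + e^(−1.988) = 0.8830 + 0.1370 = 1.020.
F = −kT ln Z = −25.4 × ln(1.020) = −25.4 × 0.01980 = -0.50 meV.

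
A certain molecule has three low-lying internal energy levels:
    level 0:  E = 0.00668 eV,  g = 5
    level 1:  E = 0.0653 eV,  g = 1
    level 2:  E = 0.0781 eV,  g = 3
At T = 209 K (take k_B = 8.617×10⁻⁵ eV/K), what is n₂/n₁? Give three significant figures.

k_BT = 8.617×10⁻⁵ × 209 K = 0.018010 eV.
n₂/n₁ = (g₂/g₁) exp[−(E₂−E₁)/kT] = (3/1) × exp(−(0.0128 eV)/(0.018010 eV)) = (3/1) × exp(-0.71072) = 1.47.

1.47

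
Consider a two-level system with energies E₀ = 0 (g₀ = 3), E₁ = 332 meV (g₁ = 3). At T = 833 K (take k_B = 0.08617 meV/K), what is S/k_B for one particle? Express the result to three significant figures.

k_BT = 0.08617 × 833 K = 71.780 meV.
Eᵢ/kT = 0, 4.6252.
Z = Σ gᵢe^(−Eᵢ/kT) = 3·e^(−0) + 3·e^(−4.6252) = 3.0000 + 0.029405 = 3.0294.
⟨E⟩ = Σ EᵢPᵢ = 3.2226 meV.
S/k_B = ln Z + ⟨E⟩/kT = ln(3.0294) + 3.2226/71.780 = 1.1084 + 0.044896 = 1.15.

1.15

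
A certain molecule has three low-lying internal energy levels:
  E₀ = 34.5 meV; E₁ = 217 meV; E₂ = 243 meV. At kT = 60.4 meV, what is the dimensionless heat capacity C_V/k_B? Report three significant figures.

0.705

Eᵢ/kT = 0.57119, 3.5927, 4.0232.
Z = Σ e^(−Eᵢ/kT) = e^(−0.57119) + e^(−3.5927) + e^(−4.0232) = 0.56485 + 0.027524 + 0.017896 = 0.61027.
⟨E⟩ = 48.845 meV, ⟨E²⟩ = 4957.0 meV².
C_V/k_B = (⟨E²⟩ − ⟨E⟩²)/(kT)² = (4957.0 − 2385.8)/3648.2 = 0.705.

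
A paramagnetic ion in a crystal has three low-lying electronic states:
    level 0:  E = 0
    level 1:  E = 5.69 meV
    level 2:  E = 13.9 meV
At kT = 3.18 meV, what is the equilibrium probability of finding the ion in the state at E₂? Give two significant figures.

0.011

Eᵢ/kT = 0, 1.789, 4.371.
Z = Σ e^(−Eᵢ/kT) = e^(−0) + e^(−1.789) + e^(−4.371) = 1.000 + 0.1671 + 0.01264 = 1.180.
P₂ = e^(−E₂/kT) / Z = 0.01264/1.180 = 0.011.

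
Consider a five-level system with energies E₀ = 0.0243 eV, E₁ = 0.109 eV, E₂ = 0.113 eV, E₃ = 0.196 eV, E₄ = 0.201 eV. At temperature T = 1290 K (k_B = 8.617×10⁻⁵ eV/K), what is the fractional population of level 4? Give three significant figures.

0.0874

k_BT = 8.617×10⁻⁵ × 1290 K = 0.11116 eV.
Eᵢ/kT = 0.21860, 0.98057, 1.0166, 1.7632, 1.8082.
Z = Σ e^(−Eᵢ/kT) = e^(−0.21860) + e^(−0.98057) + e^(−1.0166) + e^(−1.7632) + e^(−1.8082) = 0.80364 + 0.37510 + 0.36182 + 0.17150 + 0.16395 = 1.8760.
P₄ = e^(−E₄/kT) / Z = 0.16395/1.8760 = 0.0874.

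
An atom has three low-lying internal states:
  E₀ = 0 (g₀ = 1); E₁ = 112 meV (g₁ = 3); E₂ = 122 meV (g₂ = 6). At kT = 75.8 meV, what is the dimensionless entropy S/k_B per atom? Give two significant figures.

Eᵢ/kT = 0, 1.478, 1.609.
Z = Σ gᵢe^(−Eᵢ/kT) = 1·e^(−0) + 3·e^(−1.478) + 6·e^(−1.609) = 1.000 + 0.6843 + 1.201 = 2.885.
⟨E⟩ = Σ EᵢPᵢ = 77.35 meV.
S/k_B = ln Z + ⟨E⟩/kT = ln(2.885) + 77.35/75.8 = 1.060 + 1.020 = 2.1.

2.1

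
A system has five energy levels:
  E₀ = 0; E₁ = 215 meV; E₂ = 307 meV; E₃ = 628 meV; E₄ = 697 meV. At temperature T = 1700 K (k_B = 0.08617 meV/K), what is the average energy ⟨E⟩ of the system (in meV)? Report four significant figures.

74.08 meV

k_BT = 0.08617 × 1700 K = 146.489 meV.
Eᵢ/kT = 0, 1.46769, 2.09572, 4.28701, 4.75804.
Z = Σ e^(−Eᵢ/kT) = e^(−0) + e^(−1.46769) + e^(−2.09572) + e^(−4.28701) + e^(−4.75804) = 1.00000 + 0.230457 + 0.122982 + 0.0137460 + 0.00858241 = 1.37577.
⟨E⟩ = Σ Eᵢ e^(−Eᵢ/kT) / Z = (0·1.00000 + 215·0.230457 + 307·0.122982 + 628·0.0137460 + 697·0.00858241) / 1.37577 = 74.08 meV.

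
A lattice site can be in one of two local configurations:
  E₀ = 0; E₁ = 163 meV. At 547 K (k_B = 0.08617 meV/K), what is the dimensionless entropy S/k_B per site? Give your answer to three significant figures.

0.137

k_BT = 0.08617 × 547 K = 47.135 meV.
Eᵢ/kT = 0, 3.4582.
Z = Σ e^(−Eᵢ/kT) = e^(−0) + e^(−3.4582) = 1.0000 + 0.031486 = 1.0315.
⟨E⟩ = Σ EᵢPᵢ = 4.9755 meV.
S/k_B = ln Z + ⟨E⟩/kT = ln(1.0315) + 4.9755/47.135 = 0.031014 + 0.10556 = 0.137.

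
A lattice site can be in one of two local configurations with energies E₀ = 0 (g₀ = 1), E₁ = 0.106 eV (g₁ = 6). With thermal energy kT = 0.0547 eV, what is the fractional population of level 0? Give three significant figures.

Eᵢ/kT = 0, 1.9378.
Z = Σ gᵢe^(−Eᵢ/kT) = 1·e^(−0) + 6·e^(−1.9378) = 1.0000 + 0.86412 = 1.8641.
P₀ = g₀ e^(−E₀/kT) / Z = 1.0000/1.8641 = 0.536.

0.536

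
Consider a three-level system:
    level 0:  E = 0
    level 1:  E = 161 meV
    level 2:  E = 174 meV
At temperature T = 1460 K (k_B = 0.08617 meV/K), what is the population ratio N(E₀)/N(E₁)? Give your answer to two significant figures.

3.6

k_BT = 0.08617 × 1460 K = 125.8 meV.
n₀/n₁ = exp[−(E₀−E₁)/kT] = exp(−(-161 meV)/(125.8 meV)) = exp(1.280) = 3.6.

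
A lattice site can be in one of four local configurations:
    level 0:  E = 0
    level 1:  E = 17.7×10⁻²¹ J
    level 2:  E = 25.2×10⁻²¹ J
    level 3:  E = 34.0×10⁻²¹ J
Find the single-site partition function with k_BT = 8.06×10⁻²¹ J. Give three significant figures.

Z = 1.17

Eᵢ/kT = 0, 2.1960, 3.1266, 4.2184.
Z = Σ e^(−Eᵢ/kT) = e^(−0) + e^(−2.1960) + e^(−3.1266) + e^(−4.2184) = 1.0000 + 0.11125 + 0.043867 + 0.014722 = 1.1698.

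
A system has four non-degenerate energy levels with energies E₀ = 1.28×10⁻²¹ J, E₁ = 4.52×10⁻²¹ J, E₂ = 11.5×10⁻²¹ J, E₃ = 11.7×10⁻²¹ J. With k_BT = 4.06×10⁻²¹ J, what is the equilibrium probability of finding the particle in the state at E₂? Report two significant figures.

Eᵢ/kT = 0.3153, 1.113, 2.833, 2.882.
Z = Σ e^(−Eᵢ/kT) = e^(−0.3153) + e^(−1.113) + e^(−2.833) + e^(−2.882) = 0.7296 + 0.3286 + 0.05884 + 0.05602 = 1.173.
P₂ = e^(−E₂/kT) / Z = 0.05884/1.173 = 0.050.

0.050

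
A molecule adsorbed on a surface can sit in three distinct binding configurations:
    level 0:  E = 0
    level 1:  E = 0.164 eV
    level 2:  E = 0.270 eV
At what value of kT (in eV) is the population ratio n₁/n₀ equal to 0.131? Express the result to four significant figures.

0.08069 eV

n₁/n₀ = exp[−(E₁−E₀)/kT] = 0.131.
⇒ (E₁−E₀)/kT = ln(1/0.131) = ln(7.63359) = 2.03256.
kT = 0.164 eV / 2.03256 = 0.08069 eV.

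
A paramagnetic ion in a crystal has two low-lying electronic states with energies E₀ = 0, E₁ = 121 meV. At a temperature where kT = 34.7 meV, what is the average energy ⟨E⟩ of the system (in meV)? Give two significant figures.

Eᵢ/kT = 0, 3.487.
Z = Σ e^(−Eᵢ/kT) = e^(−0) + e^(−3.487) = 1.000 + 0.03059 = 1.031.
⟨E⟩ = Σ Eᵢ e^(−Eᵢ/kT) / Z = (0·1.000 + 121·0.03059) / 1.031 = 3.6 meV.

3.6 meV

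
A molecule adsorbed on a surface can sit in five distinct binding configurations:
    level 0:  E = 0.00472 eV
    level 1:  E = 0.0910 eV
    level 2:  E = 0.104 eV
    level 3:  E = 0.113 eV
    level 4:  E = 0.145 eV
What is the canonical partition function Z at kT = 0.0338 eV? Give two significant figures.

Eᵢ/kT = 0.1396, 2.692, 3.077, 3.343, 4.290.
Z = Σ e^(−Eᵢ/kT) = e^(−0.1396) + e^(−2.692) + e^(−3.077) + e^(−3.343) + e^(−4.290) = 0.8697 + 0.06775 + 0.04610 + 0.03533 + 0.01370 = 1.033.

Z = 1.0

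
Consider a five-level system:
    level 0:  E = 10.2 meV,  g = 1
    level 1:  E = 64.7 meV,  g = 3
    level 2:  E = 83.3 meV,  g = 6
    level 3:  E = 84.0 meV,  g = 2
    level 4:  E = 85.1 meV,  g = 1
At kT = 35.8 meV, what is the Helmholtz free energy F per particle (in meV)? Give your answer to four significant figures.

Eᵢ/kT = 0.284916, 1.80726, 2.32682, 2.34637, 2.37709.
Z = Σ gᵢe^(−Eᵢ/kT) = 1·e^(−0.284916) + 3·e^(−1.80726) + 6·e^(−2.32682) + 2·e^(−2.34637) + 1·e^(−2.37709) = 0.752077 + 0.492309 + 0.585634 + 0.191432 + 0.0928203 = 2.11427.
F = −kT ln Z = −35.8 × ln(2.11427) = −35.8 × 0.748710 = -26.80 meV.

-26.80 meV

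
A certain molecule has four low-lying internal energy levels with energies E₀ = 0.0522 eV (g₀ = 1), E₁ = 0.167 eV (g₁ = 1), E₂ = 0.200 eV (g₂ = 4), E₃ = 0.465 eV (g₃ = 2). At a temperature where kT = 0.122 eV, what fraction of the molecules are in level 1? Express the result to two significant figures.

0.15

Eᵢ/kT = 0.4279, 1.369, 1.639, 3.811.
Z = Σ gᵢe^(−Eᵢ/kT) = 1·e^(−0.4279) + 1·e^(−1.369) + 4·e^(−1.639) + 2·e^(−3.811) = 0.6519 + 0.2544 + 0.7767 + 0.04425 = 1.727.
P₁ = g₁ e^(−E₁/kT) / Z = 0.2544/1.727 = 0.15.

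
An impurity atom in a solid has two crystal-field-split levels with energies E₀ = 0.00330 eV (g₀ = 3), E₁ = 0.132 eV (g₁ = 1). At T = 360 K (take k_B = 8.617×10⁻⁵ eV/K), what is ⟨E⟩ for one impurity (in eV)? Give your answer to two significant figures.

k_BT = 8.617×10⁻⁵ × 360 K = 0.03102 eV.
Eᵢ/kT = 0.1064, 4.255.
Z = Σ gᵢe^(−Eᵢ/kT) = 3·e^(−0.1064) + 1·e^(−4.255) = 2.697 + 0.01419 = 2.711.
⟨E⟩ = Σ Eᵢ gᵢe^(−Eᵢ/kT) / Z = (0.00330·2.697 + 0.132·0.01419) / 2.711 = 0.0040 eV.

0.0040 eV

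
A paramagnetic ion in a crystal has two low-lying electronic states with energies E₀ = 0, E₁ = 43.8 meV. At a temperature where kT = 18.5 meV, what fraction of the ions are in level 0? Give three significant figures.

Eᵢ/kT = 0, 2.3676.
Z = Σ e^(−Eᵢ/kT) = e^(−0) + e^(−2.3676) = 1.0000 + 0.093705 = 1.0937.
P₀ = e^(−E₀/kT) / Z = 1.0000/1.0937 = 0.914.

0.914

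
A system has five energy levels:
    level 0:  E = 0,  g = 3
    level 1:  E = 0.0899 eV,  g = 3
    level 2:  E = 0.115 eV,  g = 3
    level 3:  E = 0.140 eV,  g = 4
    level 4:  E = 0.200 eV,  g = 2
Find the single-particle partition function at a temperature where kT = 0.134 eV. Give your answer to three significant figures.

Z = 7.66

Eᵢ/kT = 0, 0.67090, 0.85821, 1.0448, 1.4925.
Z = Σ gᵢe^(−Eᵢ/kT) = 3·e^(−0) + 3·e^(−0.67090) + 3·e^(−0.85821) + 4·e^(−1.0448) + 2·e^(−1.4925) = 3.0000 + 1.5337 + 1.2718 + 1.4070 + 0.44962 = 7.6621.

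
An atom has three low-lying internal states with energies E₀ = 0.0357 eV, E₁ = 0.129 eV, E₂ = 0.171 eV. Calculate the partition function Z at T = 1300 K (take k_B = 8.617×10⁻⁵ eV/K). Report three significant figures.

k_BT = 8.617×10⁻⁵ × 1300 K = 0.11202 eV.
Eᵢ/kT = 0.31869, 1.1516, 1.5265.
Z = Σ e^(−Eᵢ/kT) = e^(−0.31869) + e^(−1.1516) + e^(−1.5265) = 0.72710 + 0.31613 + 0.21729 = 1.2605.

Z = 1.26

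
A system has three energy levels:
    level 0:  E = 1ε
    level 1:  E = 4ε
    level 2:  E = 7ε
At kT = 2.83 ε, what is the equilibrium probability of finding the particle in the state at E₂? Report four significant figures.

Eᵢ/kT = 0.353357, 1.41343, 2.47350.
Z = Σ e^(−Eᵢ/kT) = e^(−0.353357) + e^(−1.41343) + e^(−2.47350) = 0.702326 + 0.243307 + 0.0842893 = 1.02992.
P₂ = e^(−E₂/kT) / Z = 0.0842893/1.02992 = 0.08184.

0.08184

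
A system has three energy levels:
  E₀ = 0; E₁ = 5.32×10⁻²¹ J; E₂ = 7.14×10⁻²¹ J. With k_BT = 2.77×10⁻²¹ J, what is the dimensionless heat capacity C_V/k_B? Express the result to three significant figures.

Eᵢ/kT = 0, 1.9206, 2.5776.
Z = Σ e^(−Eᵢ/kT) = e^(−0) + e^(−1.9206) + e^(−2.5776) = 1.0000 + 0.14652 + 0.075956 = 1.2225.
⟨E⟩ = 1.0812, ⟨E²⟩ = 6.5596.
C_V/k_B = (⟨E²⟩ − ⟨E⟩²)/(kT)² = (6.5596 − 1.1690)/7.6729 = 0.703.

0.703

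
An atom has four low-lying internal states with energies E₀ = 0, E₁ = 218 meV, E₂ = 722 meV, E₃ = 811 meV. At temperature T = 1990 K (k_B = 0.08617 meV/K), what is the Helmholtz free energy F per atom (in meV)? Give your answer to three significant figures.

k_BT = 0.08617 × 1990 K = 171.48 meV.
Eᵢ/kT = 0, 1.2713, 4.2104, 4.7294.
Z = Σ e^(−Eᵢ/kT) = e^(−0) + e^(−1.2713) + e^(−4.2104) + e^(−4.7294) = 1.0000 + 0.28047 + 0.014840 + 0.0088318 = 1.3041.
F = −kT ln Z = −171.48 × ln(1.3041) = −171.48 × 0.26551 = -45.5 meV.

-45.5 meV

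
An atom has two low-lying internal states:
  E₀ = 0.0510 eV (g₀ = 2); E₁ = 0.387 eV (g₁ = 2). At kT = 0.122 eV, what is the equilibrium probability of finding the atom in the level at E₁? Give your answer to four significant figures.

0.05986

Eᵢ/kT = 0.418033, 3.17213.
Z = Σ gᵢe^(−Eᵢ/kT) = 2·e^(−0.418033) + 2·e^(−3.17213) = 1.31668 + 0.0838285 = 1.40051.
P₁ = g₁ e^(−E₁/kT) / Z = 0.0838285/1.40051 = 0.05986.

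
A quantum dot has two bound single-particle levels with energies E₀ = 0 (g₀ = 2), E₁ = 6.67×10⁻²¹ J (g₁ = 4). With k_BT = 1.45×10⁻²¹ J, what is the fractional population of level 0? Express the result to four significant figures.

Eᵢ/kT = 0, 4.60000.
Z = Σ gᵢe^(−Eᵢ/kT) = 2·e^(−0) + 4·e^(−4.60000) = 2.00000 + 0.0402073 = 2.04021.
P₀ = g₀ e^(−E₀/kT) / Z = 2.00000/2.04021 = 0.9803.

0.9803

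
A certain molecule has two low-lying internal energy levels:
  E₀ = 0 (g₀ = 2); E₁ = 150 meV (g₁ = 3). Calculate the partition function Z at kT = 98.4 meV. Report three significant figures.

Eᵢ/kT = 0, 1.5244.
Z = Σ gᵢe^(−Eᵢ/kT) = 2·e^(−0) + 3·e^(−1.5244) = 2.0000 + 0.65326 = 2.6533.

Z = 2.65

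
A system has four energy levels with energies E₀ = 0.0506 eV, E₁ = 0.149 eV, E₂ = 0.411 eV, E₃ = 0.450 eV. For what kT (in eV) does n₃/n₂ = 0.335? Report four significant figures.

0.03566 eV

n₃/n₂ = exp[−(E₃−E₂)/kT] = 0.335.
⇒ (E₃−E₂)/kT = ln(1/0.335) = ln(2.98507) = 1.09362.
kT = 0.039 eV / 1.09362 = 0.03566 eV.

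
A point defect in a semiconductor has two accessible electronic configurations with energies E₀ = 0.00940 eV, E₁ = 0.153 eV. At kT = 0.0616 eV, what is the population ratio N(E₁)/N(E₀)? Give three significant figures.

0.0972

n₁/n₀ = exp[−(E₁−E₀)/kT] = exp(−(0.14360 eV)/(0.0616 eV)) = exp(-2.3312) = 0.0972.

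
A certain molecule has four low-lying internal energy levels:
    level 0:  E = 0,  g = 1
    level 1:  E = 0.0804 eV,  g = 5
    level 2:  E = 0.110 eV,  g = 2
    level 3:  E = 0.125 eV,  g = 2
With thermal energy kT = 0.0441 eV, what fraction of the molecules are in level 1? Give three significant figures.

Eᵢ/kT = 0, 1.8231, 2.4943, 2.8345.
Z = Σ gᵢe^(−Eᵢ/kT) = 1·e^(−0) + 5·e^(−1.8231) + 2·e^(−2.4943) + 2·e^(−2.8345) = 1.0000 + 0.80762 + 0.16511 + 0.11750 = 2.0902.
P₁ = g₁ e^(−E₁/kT) / Z = 0.80762/2.0902 = 0.386.

0.386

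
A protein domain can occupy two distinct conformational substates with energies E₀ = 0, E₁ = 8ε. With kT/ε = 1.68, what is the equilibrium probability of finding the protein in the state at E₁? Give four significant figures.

0.008477

Eᵢ/kT = 0, 4.76190.
Z = Σ e^(−Eᵢ/kT) = e^(−0) + e^(−4.76190) = 1.00000 + 0.00854935 = 1.00855.
P₁ = e^(−E₁/kT) / Z = 0.00854935/1.00855 = 0.008477.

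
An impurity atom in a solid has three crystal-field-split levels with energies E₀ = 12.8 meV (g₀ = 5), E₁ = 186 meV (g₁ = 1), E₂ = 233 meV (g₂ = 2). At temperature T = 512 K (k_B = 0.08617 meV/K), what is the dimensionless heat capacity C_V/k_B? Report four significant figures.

k_BT = 0.08617 × 512 K = 44.1190 meV.
Eᵢ/kT = 0.290124, 4.21587, 5.28117.
Z = Σ gᵢe^(−Eᵢ/kT) = 5·e^(−0.290124) + 1·e^(−4.21587) + 2·e^(−5.28117) = 3.74085 + 0.0147595 + 0.0101730 = 3.76578.
⟨E⟩ = 14.0737 meV, ⟨E²⟩ = 445.008 meV².
C_V/k_B = (⟨E²⟩ − ⟨E⟩²)/(kT)² = (445.008 − 198.069)/1946.49 = 0.1269.

0.1269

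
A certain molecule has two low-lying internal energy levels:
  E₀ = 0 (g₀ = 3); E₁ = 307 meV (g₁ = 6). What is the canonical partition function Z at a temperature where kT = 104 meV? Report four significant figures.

Eᵢ/kT = 0, 2.95192.
Z = Σ gᵢe^(−Eᵢ/kT) = 3·e^(−0) + 6·e^(−2.95192) = 3.00000 + 0.313436 = 3.31344.

Z = 3.313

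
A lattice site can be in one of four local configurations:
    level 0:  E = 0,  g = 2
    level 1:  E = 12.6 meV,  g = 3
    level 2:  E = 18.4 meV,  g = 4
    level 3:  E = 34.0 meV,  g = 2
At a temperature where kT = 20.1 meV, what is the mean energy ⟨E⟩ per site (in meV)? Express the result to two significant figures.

Eᵢ/kT = 0, 0.6269, 0.9154, 1.692.
Z = Σ gᵢe^(−Eᵢ/kT) = 2·e^(−0) + 3·e^(−0.6269) + 4·e^(−0.9154) + 2·e^(−1.692) = 2.000 + 1.603 + 1.601 + 0.3683 = 5.572.
⟨E⟩ = Σ Eᵢ gᵢe^(−Eᵢ/kT) / Z = (0·2.000 + 12.6·1.603 + 18.4·1.601 + 34.0·0.3683) / 5.572 = 11 meV.

11 meV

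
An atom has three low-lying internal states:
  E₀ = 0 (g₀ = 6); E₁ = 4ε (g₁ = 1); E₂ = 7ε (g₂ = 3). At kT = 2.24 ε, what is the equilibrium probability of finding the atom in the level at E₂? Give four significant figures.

Eᵢ/kT = 0, 1.78571, 3.12500.
Z = Σ gᵢe^(−Eᵢ/kT) = 6·e^(−0) + 1·e^(−1.78571) + 3·e^(−3.12500) = 6.00000 + 0.167678 + 0.131811 = 6.29949.
P₂ = g₂ e^(−E₂/kT) / Z = 0.131811/6.29949 = 0.02092.

0.02092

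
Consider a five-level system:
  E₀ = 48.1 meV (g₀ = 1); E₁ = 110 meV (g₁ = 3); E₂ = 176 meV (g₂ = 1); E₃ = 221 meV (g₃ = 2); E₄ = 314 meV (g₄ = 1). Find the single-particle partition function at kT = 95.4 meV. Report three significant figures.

Z = 1.94

Eᵢ/kT = 0.50419, 1.1530, 1.8449, 2.3166, 3.2914.
Z = Σ gᵢe^(−Eᵢ/kT) = 1·e^(−0.50419) + 3·e^(−1.1530) + 1·e^(−1.8449) + 2·e^(−2.3166) + 1·e^(−3.2914) = 0.60399 + 0.94706 + 0.15804 + 0.19722 + 0.037202 = 1.9435.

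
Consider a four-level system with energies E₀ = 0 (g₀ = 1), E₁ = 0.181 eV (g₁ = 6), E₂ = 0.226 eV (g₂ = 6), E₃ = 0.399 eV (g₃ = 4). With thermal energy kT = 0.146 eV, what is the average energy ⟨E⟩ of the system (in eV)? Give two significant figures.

Eᵢ/kT = 0, 1.240, 1.548, 2.733.
Z = Σ gᵢe^(−Eᵢ/kT) = 1·e^(−0) + 6·e^(−1.240) + 6·e^(−1.548) + 4·e^(−2.733) = 1.000 + 1.736 + 1.276 + 0.2601 = 4.272.
⟨E⟩ = Σ Eᵢ gᵢe^(−Eᵢ/kT) / Z = (0·1.000 + 0.181·1.736 + 0.226·1.276 + 0.399·0.2601) / 4.272 = 0.17 eV.

0.17 eV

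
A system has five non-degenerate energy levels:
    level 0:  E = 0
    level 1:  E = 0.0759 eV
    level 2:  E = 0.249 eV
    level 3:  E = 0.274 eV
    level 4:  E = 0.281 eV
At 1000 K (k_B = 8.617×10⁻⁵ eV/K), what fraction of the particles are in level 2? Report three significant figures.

0.0359

k_BT = 8.617×10⁻⁵ × 1000 K = 0.086170 eV.
Eᵢ/kT = 0, 0.88082, 2.8896, 3.1798, 3.2610.
Z = Σ e^(−Eᵢ/kT) = e^(−0) + e^(−0.88082) + e^(−2.8896) + e^(−3.1798) + e^(−3.2610) = 1.0000 + 0.41444 + 0.055598 + 0.041594 + 0.038350 = 1.5500.
P₂ = e^(−E₂/kT) / Z = 0.055598/1.5500 = 0.0359.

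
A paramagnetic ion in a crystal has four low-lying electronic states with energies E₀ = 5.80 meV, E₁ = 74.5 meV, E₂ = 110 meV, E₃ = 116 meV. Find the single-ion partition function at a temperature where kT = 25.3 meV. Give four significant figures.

Eᵢ/kT = 0.229249, 2.94466, 4.34783, 4.58498.
Z = Σ e^(−Eᵢ/kT) = e^(−0.229249) + e^(−2.94466) + e^(−4.34783) + e^(−4.58498) = 0.795131 + 0.0526199 + 0.0129349 + 0.0102040 = 0.870890.

Z = 0.8709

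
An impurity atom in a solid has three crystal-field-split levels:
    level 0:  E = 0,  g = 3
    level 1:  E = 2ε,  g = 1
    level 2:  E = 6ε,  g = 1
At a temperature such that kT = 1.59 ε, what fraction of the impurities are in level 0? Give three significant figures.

Eᵢ/kT = 0, 1.2579, 3.7736.
Z = Σ gᵢe^(−Eᵢ/kT) = 3·e^(−0) + 1·e^(−1.2579) + 1·e^(−3.7736) = 3.0000 + 0.28425 + 0.022969 = 3.3072.
P₀ = g₀ e^(−E₀/kT) / Z = 3.0000/3.3072 = 0.907.

0.907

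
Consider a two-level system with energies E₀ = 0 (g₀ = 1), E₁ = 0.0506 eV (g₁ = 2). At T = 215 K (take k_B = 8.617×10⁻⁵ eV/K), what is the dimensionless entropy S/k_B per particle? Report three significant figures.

k_BT = 8.617×10⁻⁵ × 215 K = 0.018527 eV.
Eᵢ/kT = 0, 2.7311.
Z = Σ gᵢe^(−Eᵢ/kT) = 1·e^(−0) + 2·e^(−2.7311) = 1.0000 + 0.13030 = 1.1303.
⟨E⟩ = Σ EᵢPᵢ = 0.0058331 eV.
S/k_B = ln Z + ⟨E⟩/kT = ln(1.1303) + 0.0058331/0.018527 = 0.12248 + 0.31484 = 0.437.

0.437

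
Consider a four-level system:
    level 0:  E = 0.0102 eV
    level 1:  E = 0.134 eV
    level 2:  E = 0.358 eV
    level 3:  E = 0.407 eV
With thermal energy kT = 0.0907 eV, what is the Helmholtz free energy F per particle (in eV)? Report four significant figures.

-0.01287 eV

Eᵢ/kT = 0.112459, 1.47740, 3.94708, 4.48732.
Z = Σ e^(−Eᵢ/kT) = e^(−0.112459) + e^(−1.47740) + e^(−3.94708) + e^(−4.48732) = 0.893634 + 0.228230 + 0.0193110 + 0.0112508 = 1.15243.
F = −kT ln Z = −0.0907 × ln(1.15243) = −0.0907 × 0.141873 = -0.01287 eV.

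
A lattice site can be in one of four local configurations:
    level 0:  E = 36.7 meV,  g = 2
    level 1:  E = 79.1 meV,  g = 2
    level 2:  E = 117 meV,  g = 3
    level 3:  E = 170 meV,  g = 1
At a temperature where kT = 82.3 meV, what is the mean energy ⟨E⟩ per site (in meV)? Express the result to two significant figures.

74 meV

Eᵢ/kT = 0.4459, 0.9611, 1.422, 2.066.
Z = Σ gᵢe^(−Eᵢ/kT) = 2·e^(−0.4459) + 2·e^(−0.9611) + 3·e^(−1.422) + 1·e^(−2.066) = 1.280 + 0.7649 + 0.7237 + 0.1267 = 2.895.
⟨E⟩ = Σ Eᵢ gᵢe^(−Eᵢ/kT) / Z = (36.7·1.280 + 79.1·0.7649 + 117·0.7237 + 170·0.1267) / 2.895 = 74 meV.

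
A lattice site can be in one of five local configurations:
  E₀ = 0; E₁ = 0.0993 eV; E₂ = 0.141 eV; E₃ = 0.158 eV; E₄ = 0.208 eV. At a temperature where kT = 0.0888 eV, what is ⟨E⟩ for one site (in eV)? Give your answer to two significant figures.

0.060 eV

Eᵢ/kT = 0, 1.118, 1.588, 1.779, 2.342.
Z = Σ e^(−Eᵢ/kT) = e^(−0) + e^(−1.118) + e^(−1.588) + e^(−1.779) + e^(−2.342) = 1.000 + 0.3269 + 0.2043 + 0.1688 + 0.09614 = 1.796.
⟨E⟩ = Σ Eᵢ e^(−Eᵢ/kT) / Z = (0·1.000 + 0.0993·0.3269 + 0.141·0.2043 + 0.158·0.1688 + 0.208·0.09614) / 1.796 = 0.060 eV.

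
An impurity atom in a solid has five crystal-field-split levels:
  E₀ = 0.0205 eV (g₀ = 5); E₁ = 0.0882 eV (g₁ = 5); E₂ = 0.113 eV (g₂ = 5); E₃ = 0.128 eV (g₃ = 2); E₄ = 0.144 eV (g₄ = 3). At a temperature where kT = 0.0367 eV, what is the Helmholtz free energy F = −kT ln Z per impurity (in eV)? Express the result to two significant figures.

Eᵢ/kT = 0.5586, 2.403, 3.079, 3.488, 3.924.
Z = Σ gᵢe^(−Eᵢ/kT) = 5·e^(−0.5586) + 5·e^(−2.403) + 5·e^(−3.079) + 2·e^(−3.488) + 3·e^(−3.924) = 2.860 + 0.4522 + 0.2300 + 0.06112 + 0.05929 = 3.663.
F = −kT ln Z = −0.0367 × ln(3.663) = −0.0367 × 1.298 = -0.048 eV.

-0.048 eV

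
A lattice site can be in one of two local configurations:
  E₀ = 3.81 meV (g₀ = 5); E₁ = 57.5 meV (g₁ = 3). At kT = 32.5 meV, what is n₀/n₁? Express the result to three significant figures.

8.70

n₀/n₁ = (g₀/g₁) exp[−(E₀−E₁)/kT] = (5/3) × exp(−(-53.69 meV)/(32.5 meV)) = (5/3) × exp(1.6520) = 8.70.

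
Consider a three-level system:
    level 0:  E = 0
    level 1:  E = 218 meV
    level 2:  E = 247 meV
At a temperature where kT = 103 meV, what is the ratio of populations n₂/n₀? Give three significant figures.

n₂/n₀ = exp[−(E₂−E₀)/kT] = exp(−(247 meV)/(103 meV)) = exp(-2.3981) = 0.0909.

0.0909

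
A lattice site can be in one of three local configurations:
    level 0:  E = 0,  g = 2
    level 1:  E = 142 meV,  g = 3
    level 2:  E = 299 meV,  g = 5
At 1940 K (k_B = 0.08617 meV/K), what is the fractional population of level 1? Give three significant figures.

k_BT = 0.08617 × 1940 K = 167.17 meV.
Eᵢ/kT = 0, 0.84943, 1.7886.
Z = Σ gᵢe^(−Eᵢ/kT) = 2·e^(−0) + 3·e^(−0.84943) + 5·e^(−1.7886) = 2.0000 + 1.2830 + 0.83597 = 4.1190.
P₁ = g₁ e^(−E₁/kT) / Z = 1.2830/4.1190 = 0.311.

0.311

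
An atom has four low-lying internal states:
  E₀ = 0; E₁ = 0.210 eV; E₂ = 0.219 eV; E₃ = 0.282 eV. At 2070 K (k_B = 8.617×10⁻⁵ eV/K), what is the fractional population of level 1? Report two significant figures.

k_BT = 8.617×10⁻⁵ × 2070 K = 0.1784 eV.
Eᵢ/kT = 0, 1.177, 1.228, 1.581.
Z = Σ e^(−Eᵢ/kT) = e^(−0) + e^(−1.177) + e^(−1.228) + e^(−1.581) = 1.000 + 0.3082 + 0.2929 + 0.2058 = 1.807.
P₁ = e^(−E₁/kT) / Z = 0.3082/1.807 = 0.17.

0.17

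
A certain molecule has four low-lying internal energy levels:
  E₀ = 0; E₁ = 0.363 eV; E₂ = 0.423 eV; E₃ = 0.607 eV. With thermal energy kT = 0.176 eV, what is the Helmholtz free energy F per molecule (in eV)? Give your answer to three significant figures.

-0.0392 eV

Eᵢ/kT = 0, 2.0625, 2.4034, 3.4489.
Z = Σ e^(−Eᵢ/kT) = e^(−0) + e^(−2.0625) + e^(−2.4034) + e^(−3.4489) = 1.0000 + 0.12714 + 0.090410 + 0.031781 = 1.2493.
F = −kT ln Z = −0.176 × ln(1.2493) = −0.176 × 0.22258 = -0.0392 eV.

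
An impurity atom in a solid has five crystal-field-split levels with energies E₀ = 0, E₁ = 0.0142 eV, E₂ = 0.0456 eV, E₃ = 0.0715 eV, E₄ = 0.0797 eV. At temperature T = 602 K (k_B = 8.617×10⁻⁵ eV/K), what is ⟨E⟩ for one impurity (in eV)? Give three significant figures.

k_BT = 8.617×10⁻⁵ × 602 K = 0.051874 eV.
Eᵢ/kT = 0, 0.27374, 0.87905, 1.3783, 1.5364.
Z = Σ e^(−Eᵢ/kT) = e^(−0) + e^(−0.27374) + e^(−0.87905) + e^(−1.3783) + e^(−1.5364) = 1.0000 + 0.76053 + 0.41518 + 0.25201 + 0.21515 = 2.6429.
⟨E⟩ = Σ Eᵢ e^(−Eᵢ/kT) / Z = (0·1.0000 + 0.0142·0.76053 + 0.0456·0.41518 + 0.0715·0.25201 + 0.0797·0.21515) / 2.6429 = 0.0246 eV.

0.0246 eV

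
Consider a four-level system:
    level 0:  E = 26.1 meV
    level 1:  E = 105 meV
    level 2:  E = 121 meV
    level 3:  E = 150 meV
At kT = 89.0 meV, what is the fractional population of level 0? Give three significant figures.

0.499

Eᵢ/kT = 0.29326, 1.1798, 1.3596, 1.6854.
Z = Σ e^(−Eᵢ/kT) = e^(−0.29326) + e^(−1.1798) + e^(−1.3596) + e^(−1.6854) = 0.74583 + 0.30734 + 0.25676 + 0.18537 = 1.4953.
P₀ = e^(−E₀/kT) / Z = 0.74583/1.4953 = 0.499.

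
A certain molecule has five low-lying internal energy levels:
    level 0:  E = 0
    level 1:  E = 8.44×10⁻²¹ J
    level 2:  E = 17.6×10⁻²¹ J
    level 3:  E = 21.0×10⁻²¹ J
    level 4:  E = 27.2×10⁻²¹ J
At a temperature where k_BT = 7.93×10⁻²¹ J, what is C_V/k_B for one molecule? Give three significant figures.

Eᵢ/kT = 0, 1.0643, 2.2194, 2.6482, 3.4300.
Z = Σ e^(−Eᵢ/kT) = e^(−0) + e^(−1.0643) + e^(−2.2194) + e^(−2.6482) + e^(−3.4300) = 1.0000 + 0.34497 + 0.10867 + 0.070778 + 0.032387 = 1.5568.
⟨E⟩ = 4.6193, ⟨E²⟩ = 72.848.
C_V/k_B = (⟨E²⟩ − ⟨E⟩²)/(kT)² = (72.848 − 21.338)/62.885 = 0.819.

0.819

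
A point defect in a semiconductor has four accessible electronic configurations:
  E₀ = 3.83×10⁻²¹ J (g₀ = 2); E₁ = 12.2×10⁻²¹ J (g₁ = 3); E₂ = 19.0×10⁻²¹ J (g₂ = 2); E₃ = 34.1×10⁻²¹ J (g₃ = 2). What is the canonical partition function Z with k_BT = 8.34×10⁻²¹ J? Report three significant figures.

Z = 2.20

Eᵢ/kT = 0.45923, 1.4628, 2.2782, 4.0887.
Z = Σ gᵢe^(−Eᵢ/kT) = 2·e^(−0.45923) + 3·e^(−1.4628) + 2·e^(−2.2782) + 2·e^(−4.0887) = 1.2635 + 0.69476 + 0.20494 + 0.033522 = 2.1967.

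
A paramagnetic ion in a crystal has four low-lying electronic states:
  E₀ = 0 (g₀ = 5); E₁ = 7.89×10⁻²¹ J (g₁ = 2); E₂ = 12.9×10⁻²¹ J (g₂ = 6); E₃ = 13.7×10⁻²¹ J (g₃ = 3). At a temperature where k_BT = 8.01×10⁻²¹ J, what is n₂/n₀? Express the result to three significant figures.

0.240

n₂/n₀ = (g₂/g₀) exp[−(E₂−E₀)/kT] = (6/5) × exp(−(12.9 ×10⁻²¹ J)/(8.01 ×10⁻²¹ J)) = (6/5) × exp(-1.6105) = 0.240.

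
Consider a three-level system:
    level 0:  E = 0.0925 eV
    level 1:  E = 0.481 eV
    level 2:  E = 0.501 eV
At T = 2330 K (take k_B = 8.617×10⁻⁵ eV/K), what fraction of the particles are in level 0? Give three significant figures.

k_BT = 8.617×10⁻⁵ × 2330 K = 0.20078 eV.
Eᵢ/kT = 0.46070, 2.3957, 2.4953.
Z = Σ e^(−Eᵢ/kT) = e^(−0.46070) + e^(−2.3957) + e^(−2.4953) = 0.63084 + 0.091109 + 0.082472 = 0.80442.
P₀ = e^(−E₀/kT) / Z = 0.63084/0.80442 = 0.784.

0.784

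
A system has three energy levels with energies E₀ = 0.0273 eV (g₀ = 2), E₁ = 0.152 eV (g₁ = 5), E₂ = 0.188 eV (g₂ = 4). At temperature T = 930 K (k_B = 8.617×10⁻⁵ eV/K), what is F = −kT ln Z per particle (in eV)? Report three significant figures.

k_BT = 8.617×10⁻⁵ × 930 K = 0.080138 eV.
Eᵢ/kT = 0.34066, 1.8967, 2.3460.
Z = Σ gᵢe^(−Eᵢ/kT) = 2·e^(−0.34066) + 5·e^(−1.8967) + 4·e^(−2.3460) = 1.4226 + 0.75032 + 0.38301 = 2.5559.
F = −kT ln Z = −0.080138 × ln(2.5559) = −0.080138 × 0.93840 = -0.0752 eV.

-0.0752 eV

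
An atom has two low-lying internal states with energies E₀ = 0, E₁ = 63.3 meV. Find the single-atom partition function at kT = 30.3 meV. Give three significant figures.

Eᵢ/kT = 0, 2.0891.
Z = Σ e^(−Eᵢ/kT) = e^(−0) + e^(−2.0891) = 1.0000 + 0.12380 = 1.1238.

Z = 1.12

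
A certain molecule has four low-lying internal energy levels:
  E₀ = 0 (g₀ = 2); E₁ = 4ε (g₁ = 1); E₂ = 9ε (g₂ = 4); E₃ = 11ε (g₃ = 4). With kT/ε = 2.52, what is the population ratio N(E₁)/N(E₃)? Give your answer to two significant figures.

4.0

n₁/n₃ = (g₁/g₃) exp[−(E₁−E₃)/kT] = (1/4) × exp(−(-7ε)/(2.52ε)) = (1/4) × exp(2.778) = 4.0.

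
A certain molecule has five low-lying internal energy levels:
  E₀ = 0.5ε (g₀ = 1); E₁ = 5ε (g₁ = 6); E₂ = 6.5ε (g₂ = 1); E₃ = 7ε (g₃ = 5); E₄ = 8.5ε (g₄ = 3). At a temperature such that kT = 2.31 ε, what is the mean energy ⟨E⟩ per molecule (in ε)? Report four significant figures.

3.511 ε

Eᵢ/kT = 0.216450, 2.16450, 2.81385, 3.03030, 3.67965.
Z = Σ gᵢe^(−Eᵢ/kT) = 1·e^(−0.216450) + 6·e^(−2.16450) + 1·e^(−2.81385) + 5·e^(−3.03030) + 3·e^(−3.67965) = 0.805373 + 0.688844 + 0.0599736 + 0.241506 + 0.0756954 = 1.87139.
⟨E⟩ = Σ Eᵢ gᵢe^(−Eᵢ/kT) / Z = (0.5·0.805373 + 5·0.688844 + 6.5·0.0599736 + 7·0.241506 + 8.5·0.0756954) / 1.87139 = 3.511 ε.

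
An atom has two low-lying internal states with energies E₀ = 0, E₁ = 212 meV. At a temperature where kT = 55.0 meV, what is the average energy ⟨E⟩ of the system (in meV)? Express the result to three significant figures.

4.40 meV

Eᵢ/kT = 0, 3.8545.
Z = Σ e^(−Eᵢ/kT) = e^(−0) + e^(−3.8545) = 1.0000 + 0.021184 = 1.0212.
⟨E⟩ = Σ Eᵢ e^(−Eᵢ/kT) / Z = (0·1.0000 + 212·0.021184) / 1.0212 = 4.40 meV.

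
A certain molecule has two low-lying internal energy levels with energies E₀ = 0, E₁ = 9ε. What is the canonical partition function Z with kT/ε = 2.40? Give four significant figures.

Eᵢ/kT = 0, 3.75000.
Z = Σ e^(−Eᵢ/kT) = e^(−0) + e^(−3.75000) = 1.00000 + 0.0235177 = 1.02352.

Z = 1.024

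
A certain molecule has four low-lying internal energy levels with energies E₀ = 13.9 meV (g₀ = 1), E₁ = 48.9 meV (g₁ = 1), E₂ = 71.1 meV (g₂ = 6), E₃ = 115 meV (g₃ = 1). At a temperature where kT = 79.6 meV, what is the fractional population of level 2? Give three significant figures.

0.603

Eᵢ/kT = 0.17462, 0.61432, 0.89322, 1.4447.
Z = Σ gᵢe^(−Eᵢ/kT) = 1·e^(−0.17462) + 1·e^(−0.61432) + 6·e^(−0.89322) + 1·e^(−1.4447) = 0.83978 + 0.54101 + 2.4560 + 0.23582 = 4.0726.
P₂ = g₂ e^(−E₂/kT) / Z = 2.4560/4.0726 = 0.603.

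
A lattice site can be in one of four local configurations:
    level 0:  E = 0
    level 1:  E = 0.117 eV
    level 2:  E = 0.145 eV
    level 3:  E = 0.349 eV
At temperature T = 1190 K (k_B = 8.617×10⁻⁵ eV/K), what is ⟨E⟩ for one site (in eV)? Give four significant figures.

k_BT = 8.617×10⁻⁵ × 1190 K = 0.102542 eV.
Eᵢ/kT = 0, 1.14100, 1.41405, 3.40348.
Z = Σ e^(−Eᵢ/kT) = e^(−0) + e^(−1.14100) + e^(−1.41405) + e^(−3.40348) = 1.00000 + 0.319499 + 0.243157 + 0.0332573 = 1.59591.
⟨E⟩ = Σ Eᵢ e^(−Eᵢ/kT) / Z = (0·1.00000 + 0.117·0.319499 + 0.145·0.243157 + 0.349·0.0332573) / 1.59591 = 0.05279 eV.

0.05279 eV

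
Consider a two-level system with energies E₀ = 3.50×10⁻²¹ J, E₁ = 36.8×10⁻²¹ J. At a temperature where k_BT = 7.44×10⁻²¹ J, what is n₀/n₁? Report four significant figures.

n₀/n₁ = exp[−(E₀−E₁)/kT] = exp(−(-33.30 ×10⁻²¹ J)/(7.44 ×10⁻²¹ J)) = exp(4.47581) = 87.87.

87.87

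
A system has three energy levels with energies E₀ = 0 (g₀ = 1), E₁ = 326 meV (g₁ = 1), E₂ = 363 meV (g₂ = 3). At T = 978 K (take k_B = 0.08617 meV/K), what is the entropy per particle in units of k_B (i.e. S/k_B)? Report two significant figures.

k_BT = 0.08617 × 978 K = 84.27 meV.
Eᵢ/kT = 0, 3.869, 4.308.
Z = Σ gᵢe^(−Eᵢ/kT) = 1·e^(−0) + 1·e^(−3.869) + 3·e^(−4.308) = 1.000 + 0.02088 + 0.04038 = 1.061.
⟨E⟩ = Σ EᵢPᵢ = 20.23 meV.
S/k_B = ln Z + ⟨E⟩/kT = ln(1.061) + 20.23/84.27 = 0.05921 + 0.2401 = 0.30.

0.30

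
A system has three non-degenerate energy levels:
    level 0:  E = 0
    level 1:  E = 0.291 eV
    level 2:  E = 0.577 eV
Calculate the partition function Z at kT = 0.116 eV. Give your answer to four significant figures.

Z = 1.088

Eᵢ/kT = 0, 2.50862, 4.97414.
Z = Σ e^(−Eᵢ/kT) = e^(−0) + e^(−2.50862) + e^(−4.97414) = 1.00000 + 0.0813805 + 0.00691446 = 1.08829.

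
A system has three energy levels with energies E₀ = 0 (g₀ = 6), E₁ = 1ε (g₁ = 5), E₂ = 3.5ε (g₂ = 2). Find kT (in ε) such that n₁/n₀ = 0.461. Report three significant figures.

n₁/n₀ = (g₁/g₀) exp[−(E₁−E₀)/kT] = 0.461.
⇒ (E₁−E₀)/kT = ln((5/6)/0.461) = ln(1.8077) = 0.59206.
kT = 1ε / 0.59206 = 1.69 ε.

1.69 ε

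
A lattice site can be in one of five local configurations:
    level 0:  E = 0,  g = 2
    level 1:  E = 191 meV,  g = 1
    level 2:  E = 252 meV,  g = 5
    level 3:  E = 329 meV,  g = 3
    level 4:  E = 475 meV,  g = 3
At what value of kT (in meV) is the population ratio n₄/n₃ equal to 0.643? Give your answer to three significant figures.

n₄/n₃ = (g₄/g₃) exp[−(E₄−E₃)/kT] = 0.643.
⇒ (E₄−E₃)/kT = ln((3/3)/0.643) = ln(1.5552) = 0.44160.
kT = 146 meV / 0.44160 = 331 meV.

331 meV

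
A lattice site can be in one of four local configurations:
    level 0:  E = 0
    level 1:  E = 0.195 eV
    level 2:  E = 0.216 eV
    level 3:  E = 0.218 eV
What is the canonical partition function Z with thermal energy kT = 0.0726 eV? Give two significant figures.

Eᵢ/kT = 0, 2.686, 2.975, 3.003.
Z = Σ e^(−Eᵢ/kT) = e^(−0) + e^(−2.686) + e^(−2.975) + e^(−3.003) = 1.000 + 0.06815 + 0.05105 + 0.04964 = 1.169.

Z = 1.2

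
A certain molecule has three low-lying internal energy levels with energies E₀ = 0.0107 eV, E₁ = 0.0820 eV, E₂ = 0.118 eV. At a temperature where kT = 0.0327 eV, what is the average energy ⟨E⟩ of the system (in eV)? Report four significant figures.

Eᵢ/kT = 0.327217, 2.50765, 3.60856.
Z = Σ e^(−Eᵢ/kT) = e^(−0.327217) + e^(−2.50765) + e^(−3.60856) = 0.720927 + 0.0814594 + 0.0270908 = 0.829477.
⟨E⟩ = Σ Eᵢ e^(−Eᵢ/kT) / Z = (0.0107·0.720927 + 0.0820·0.0814594 + 0.118·0.0270908) / 0.829477 = 0.02121 eV.

0.02121 eV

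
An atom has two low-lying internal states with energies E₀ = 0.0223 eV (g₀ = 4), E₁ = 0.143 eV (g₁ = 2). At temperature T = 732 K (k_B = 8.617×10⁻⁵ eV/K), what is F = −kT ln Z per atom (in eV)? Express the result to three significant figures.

k_BT = 8.617×10⁻⁵ × 732 K = 0.063076 eV.
Eᵢ/kT = 0.35354, 2.2671.
Z = Σ gᵢe^(−Eᵢ/kT) = 4·e^(−0.35354) + 2·e^(−2.2671) = 2.8088 + 0.20722 = 3.0160.
F = −kT ln Z = −0.063076 × ln(3.0160) = −0.063076 × 1.1039 = -0.0696 eV.

-0.0696 eV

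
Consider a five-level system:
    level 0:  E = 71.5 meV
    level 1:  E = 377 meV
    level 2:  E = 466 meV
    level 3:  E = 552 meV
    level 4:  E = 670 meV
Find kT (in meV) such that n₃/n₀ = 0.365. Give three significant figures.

477 meV

n₃/n₀ = exp[−(E₃−E₀)/kT] = 0.365.
⇒ (E₃−E₀)/kT = ln(1/0.365) = ln(2.7397) = 1.0078.
kT = 480.5 meV / 1.0078 = 477 meV.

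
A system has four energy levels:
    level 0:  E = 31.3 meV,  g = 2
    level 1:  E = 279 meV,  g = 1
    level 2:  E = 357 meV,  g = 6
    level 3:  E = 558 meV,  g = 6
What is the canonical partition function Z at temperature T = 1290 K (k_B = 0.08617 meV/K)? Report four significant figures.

Z = 1.872

k_BT = 0.08617 × 1290 K = 111.159 meV.
Eᵢ/kT = 0.281579, 2.50992, 3.21162, 5.01984.
Z = Σ gᵢe^(−Eᵢ/kT) = 2·e^(−0.281579) + 1·e^(−2.50992) + 6·e^(−3.21162) + 6·e^(−5.01984) = 1.50918 + 0.0812747 + 0.241748 + 0.0396335 = 1.87184.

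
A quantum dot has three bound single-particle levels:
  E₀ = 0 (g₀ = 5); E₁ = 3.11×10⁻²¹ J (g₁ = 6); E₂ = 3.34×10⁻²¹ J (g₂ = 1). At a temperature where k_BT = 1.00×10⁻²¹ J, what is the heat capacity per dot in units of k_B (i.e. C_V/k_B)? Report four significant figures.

0.5305

Eᵢ/kT = 0, 3.11000, 3.34000.
Z = Σ gᵢe^(−Eᵢ/kT) = 5·e^(−0) + 6·e^(−3.11000) + 1·e^(−3.34000) = 5.00000 + 0.267606 + 0.0354370 = 5.30304.
⟨E⟩ = 0.179258, ⟨E²⟩ = 0.562627.
C_V/k_B = (⟨E²⟩ − ⟨E⟩²)/(kT)² = (0.562627 − 0.0321334)/1.00000 = 0.5305.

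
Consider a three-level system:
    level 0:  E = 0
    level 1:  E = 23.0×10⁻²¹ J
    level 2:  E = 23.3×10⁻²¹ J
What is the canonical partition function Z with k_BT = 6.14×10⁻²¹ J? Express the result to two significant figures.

Z = 1.0

Eᵢ/kT = 0, 3.746, 3.795.
Z = Σ e^(−Eᵢ/kT) = e^(−0) + e^(−3.746) + e^(−3.795) = 1.000 + 0.02361 + 0.02248 = 1.046.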